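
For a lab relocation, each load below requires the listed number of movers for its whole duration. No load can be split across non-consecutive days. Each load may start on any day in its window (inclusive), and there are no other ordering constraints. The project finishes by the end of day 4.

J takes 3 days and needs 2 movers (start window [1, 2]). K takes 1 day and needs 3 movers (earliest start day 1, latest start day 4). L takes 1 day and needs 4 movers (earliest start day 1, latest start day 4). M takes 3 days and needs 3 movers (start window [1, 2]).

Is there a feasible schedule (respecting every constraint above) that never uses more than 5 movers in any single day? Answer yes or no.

Total mover-days = 22; over 4 days the average is 22/4 > 5, so some day must exceed 5.

no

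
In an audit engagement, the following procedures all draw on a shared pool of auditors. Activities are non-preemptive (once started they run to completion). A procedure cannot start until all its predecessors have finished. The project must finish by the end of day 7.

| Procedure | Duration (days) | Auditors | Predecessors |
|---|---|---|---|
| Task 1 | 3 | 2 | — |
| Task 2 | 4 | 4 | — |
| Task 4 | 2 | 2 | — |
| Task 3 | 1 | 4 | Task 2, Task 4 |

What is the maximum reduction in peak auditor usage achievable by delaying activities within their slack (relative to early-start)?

2

Early-start peak: d1:8  d2:8  d3:6  d4:4  d5:4  d6:0  d7:0 ⇒ 8.
Leveled (Task 1@1, Task 2@1, Task 4@4, Task 3@6): d1:6  d2:6  d3:6  d4:6  d5:2  d6:4  d7:0 ⇒ 6.
Reduction 8 − 6 = 2.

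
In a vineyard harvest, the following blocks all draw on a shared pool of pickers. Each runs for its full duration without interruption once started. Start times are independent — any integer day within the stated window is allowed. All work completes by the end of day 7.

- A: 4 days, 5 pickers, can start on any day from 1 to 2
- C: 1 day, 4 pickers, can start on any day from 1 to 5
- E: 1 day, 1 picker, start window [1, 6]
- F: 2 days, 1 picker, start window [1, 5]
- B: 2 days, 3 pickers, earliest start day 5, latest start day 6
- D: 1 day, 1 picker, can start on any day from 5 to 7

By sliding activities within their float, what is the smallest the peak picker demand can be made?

Early-start (A@1, C@1, E@1, F@1, B@5, D@5) gives peak 11: d1:11  d2:6  d3:5  d4:5  d5:4  d6:3  d7:0.
Shift C→5, E→6, F→5, B→6, D→7.
Schedule A@1, C@5, E@6, F@5, B@6, D@7: d1:5  d2:5  d3:5  d4:5  d5:5  d6:5  d7:4 — peak 5.
Total picker-days = 34 over 7 days ⇒ peak ≥ ⌈34/7⌉ = 5, so 5 is optimal.

5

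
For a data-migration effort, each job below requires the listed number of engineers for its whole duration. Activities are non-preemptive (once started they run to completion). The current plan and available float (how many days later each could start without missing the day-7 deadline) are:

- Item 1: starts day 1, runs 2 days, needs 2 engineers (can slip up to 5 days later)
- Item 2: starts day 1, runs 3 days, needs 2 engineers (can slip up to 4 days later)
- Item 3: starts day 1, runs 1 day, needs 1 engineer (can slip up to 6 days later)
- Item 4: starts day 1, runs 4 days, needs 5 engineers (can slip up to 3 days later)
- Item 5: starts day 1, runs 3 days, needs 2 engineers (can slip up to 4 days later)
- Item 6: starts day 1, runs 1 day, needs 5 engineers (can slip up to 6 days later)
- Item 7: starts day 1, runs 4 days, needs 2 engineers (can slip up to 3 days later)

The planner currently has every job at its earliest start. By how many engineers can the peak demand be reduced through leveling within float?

10

Early-start peak: d1:19  d2:13  d3:11  d4:7  d5:0  d6:0  d7:0 ⇒ 19.
Leveled (Item 1@1, Item 2@1, Item 3@1, Item 4@2, Item 5@3, Item 6@6, Item 7@4): d1:5  d2:9  d3:9  d4:9  d5:9  d6:7  d7:2 ⇒ 9.
Reduction 19 − 9 = 10.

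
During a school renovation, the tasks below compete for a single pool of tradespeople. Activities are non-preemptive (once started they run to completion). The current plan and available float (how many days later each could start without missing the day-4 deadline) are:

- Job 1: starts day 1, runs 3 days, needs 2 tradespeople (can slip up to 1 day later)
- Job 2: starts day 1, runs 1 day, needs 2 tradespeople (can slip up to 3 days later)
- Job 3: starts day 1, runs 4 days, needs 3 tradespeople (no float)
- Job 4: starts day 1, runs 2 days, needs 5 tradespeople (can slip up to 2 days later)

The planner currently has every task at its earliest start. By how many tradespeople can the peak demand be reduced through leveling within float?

2

Early-start peak: d1:12  d2:10  d3:5  d4:3 ⇒ 12.
Leveled (Job 1@1, Job 2@1, Job 3@1, Job 4@2): d1:7  d2:10  d3:10  d4:3 ⇒ 10.
Reduction 12 − 10 = 2.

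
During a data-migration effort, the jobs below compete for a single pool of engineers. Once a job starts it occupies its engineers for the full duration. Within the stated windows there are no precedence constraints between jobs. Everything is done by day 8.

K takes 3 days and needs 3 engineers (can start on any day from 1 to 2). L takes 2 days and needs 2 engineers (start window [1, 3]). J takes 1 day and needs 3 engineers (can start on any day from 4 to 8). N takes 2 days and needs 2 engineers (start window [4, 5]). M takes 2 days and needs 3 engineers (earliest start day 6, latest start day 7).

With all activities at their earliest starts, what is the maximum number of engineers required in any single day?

5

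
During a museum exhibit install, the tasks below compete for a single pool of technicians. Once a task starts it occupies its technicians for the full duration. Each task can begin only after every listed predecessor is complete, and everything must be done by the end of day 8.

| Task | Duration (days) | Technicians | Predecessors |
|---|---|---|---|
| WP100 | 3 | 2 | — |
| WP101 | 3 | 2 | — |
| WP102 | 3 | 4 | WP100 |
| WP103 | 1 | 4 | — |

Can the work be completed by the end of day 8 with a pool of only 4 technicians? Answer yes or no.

yes

Schedule WP100@1, WP101@1, WP102@4, WP103@7: d1:4  d2:4  d3:4  d4:4  d5:4  d6:4  d7:4  d8:0 — peak 4 ≤ 4.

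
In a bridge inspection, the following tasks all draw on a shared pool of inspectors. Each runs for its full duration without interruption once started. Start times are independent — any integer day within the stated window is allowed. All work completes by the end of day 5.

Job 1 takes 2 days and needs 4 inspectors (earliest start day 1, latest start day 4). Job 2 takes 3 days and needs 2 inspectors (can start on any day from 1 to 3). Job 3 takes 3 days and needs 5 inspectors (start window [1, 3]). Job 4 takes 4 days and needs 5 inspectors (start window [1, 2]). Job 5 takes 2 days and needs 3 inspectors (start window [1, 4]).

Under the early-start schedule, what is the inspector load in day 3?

12

At early start, day 3 has: Job 2, Job 3, Job 4.
Demand: 2 + 5 + 5 = 12.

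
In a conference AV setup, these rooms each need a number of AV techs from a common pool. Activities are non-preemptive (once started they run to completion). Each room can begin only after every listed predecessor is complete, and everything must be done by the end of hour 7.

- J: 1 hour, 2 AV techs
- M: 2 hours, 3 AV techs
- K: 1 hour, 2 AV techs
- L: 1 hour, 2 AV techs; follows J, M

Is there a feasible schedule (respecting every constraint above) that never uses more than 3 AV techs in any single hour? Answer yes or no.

yes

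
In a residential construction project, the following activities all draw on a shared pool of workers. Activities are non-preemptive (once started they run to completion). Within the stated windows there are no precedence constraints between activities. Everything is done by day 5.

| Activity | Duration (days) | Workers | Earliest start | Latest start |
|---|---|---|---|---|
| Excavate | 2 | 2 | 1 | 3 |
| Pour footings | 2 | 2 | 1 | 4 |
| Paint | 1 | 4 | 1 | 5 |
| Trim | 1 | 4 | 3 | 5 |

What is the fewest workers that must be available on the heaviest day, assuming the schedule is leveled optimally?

Early-start (Excavate@1, Pour footings@1, Paint@1, Trim@3) gives peak 8: d1:8  d2:4  d3:4  d4:0  d5:0.
Shift Paint→3, Trim→4.
Schedule Excavate@1, Pour footings@1, Paint@3, Trim@4: d1:4  d2:4  d3:4  d4:4  d5:0 — peak 4.
Total worker-days = 16 over 5 days ⇒ peak ≥ ⌈16/5⌉ = 4, so 4 is optimal.

4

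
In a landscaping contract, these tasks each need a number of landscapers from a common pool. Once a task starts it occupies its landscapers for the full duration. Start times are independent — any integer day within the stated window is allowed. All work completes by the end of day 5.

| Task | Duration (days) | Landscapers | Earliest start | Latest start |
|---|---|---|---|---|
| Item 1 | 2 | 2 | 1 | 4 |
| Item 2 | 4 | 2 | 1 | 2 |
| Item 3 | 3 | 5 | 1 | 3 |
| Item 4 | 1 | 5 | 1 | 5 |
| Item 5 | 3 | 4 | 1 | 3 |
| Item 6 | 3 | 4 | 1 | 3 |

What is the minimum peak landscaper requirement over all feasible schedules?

15

Early-start (Item 1@1, Item 2@1, Item 3@1, Item 4@1, Item 5@1, Item 6@1) gives peak 22: d1:22  d2:17  d3:15  d4:2  d5:0.
Shift Item 5→2, Item 6→3.
Schedule Item 1@1, Item 2@1, Item 3@1, Item 4@1, Item 5@2, Item 6@3: d1:14  d2:13  d3:15  d4:10  d5:4 — peak 15.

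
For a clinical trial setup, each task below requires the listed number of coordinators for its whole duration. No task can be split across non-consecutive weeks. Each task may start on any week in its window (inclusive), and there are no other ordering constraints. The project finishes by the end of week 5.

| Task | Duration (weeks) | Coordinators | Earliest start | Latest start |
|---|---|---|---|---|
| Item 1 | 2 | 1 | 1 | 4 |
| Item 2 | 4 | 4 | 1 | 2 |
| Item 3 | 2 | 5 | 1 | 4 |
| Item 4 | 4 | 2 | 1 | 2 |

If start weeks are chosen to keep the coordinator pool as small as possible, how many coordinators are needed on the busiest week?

11

Early-start (Item 1@1, Item 2@1, Item 3@1, Item 4@1) gives peak 12: w1:12  w2:12  w3:6  w4:6  w5:0.
Shift Item 3→3.
Schedule Item 1@1, Item 2@1, Item 3@3, Item 4@1: w1:7  w2:7  w3:11  w4:11  w5:0 — peak 11.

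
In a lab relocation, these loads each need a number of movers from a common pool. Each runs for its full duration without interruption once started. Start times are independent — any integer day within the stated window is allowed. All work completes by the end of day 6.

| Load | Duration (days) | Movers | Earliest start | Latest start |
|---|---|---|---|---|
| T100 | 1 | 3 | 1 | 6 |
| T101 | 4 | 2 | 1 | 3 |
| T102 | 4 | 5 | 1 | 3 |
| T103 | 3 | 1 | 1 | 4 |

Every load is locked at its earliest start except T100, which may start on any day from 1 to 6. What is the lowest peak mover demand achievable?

8

T100@1: d1:11  d2:8  d3:8  d4:7  d5:0  d6:0 → peak 11
T100@2: d1:8  d2:11  d3:8  d4:7  d5:0  d6:0 → peak 11
T100@3: d1:8  d2:8  d3:11  d4:7  d5:0  d6:0 → peak 11
T100@4: d1:8  d2:8  d3:8  d4:10  d5:0  d6:0 → peak 10
T100@5: d1:8  d2:8  d3:8  d4:7  d5:3  d6:0 → peak 8
T100@6: d1:8  d2:8  d3:8  d4:7  d5:0  d6:3 → peak 8
Best is T100@5, peak 8.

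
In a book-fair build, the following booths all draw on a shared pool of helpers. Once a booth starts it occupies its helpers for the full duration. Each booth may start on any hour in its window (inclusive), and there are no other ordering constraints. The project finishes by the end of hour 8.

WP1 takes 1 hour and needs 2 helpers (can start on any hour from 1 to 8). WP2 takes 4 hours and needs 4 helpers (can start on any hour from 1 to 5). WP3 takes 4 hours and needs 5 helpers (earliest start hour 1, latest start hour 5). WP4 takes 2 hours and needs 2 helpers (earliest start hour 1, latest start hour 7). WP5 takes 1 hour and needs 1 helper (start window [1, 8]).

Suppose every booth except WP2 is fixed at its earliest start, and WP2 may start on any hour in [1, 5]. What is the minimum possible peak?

10

WP2@1: h1:14  h2:11  h3:9  h4:9  h5:0  h6:0  h7:0  h8:0 → peak 14
WP2@2: h1:10  h2:11  h3:9  h4:9  h5:4  h6:0  h7:0  h8:0 → peak 11
WP2@3: h1:10  h2:7  h3:9  h4:9  h5:4  h6:4  h7:0  h8:0 → peak 10
WP2@4: h1:10  h2:7  h3:5  h4:9  h5:4  h6:4  h7:4  h8:0 → peak 10
WP2@5: h1:10  h2:7  h3:5  h4:5  h5:4  h6:4  h7:4  h8:4 → peak 10
Best is WP2@3, peak 10.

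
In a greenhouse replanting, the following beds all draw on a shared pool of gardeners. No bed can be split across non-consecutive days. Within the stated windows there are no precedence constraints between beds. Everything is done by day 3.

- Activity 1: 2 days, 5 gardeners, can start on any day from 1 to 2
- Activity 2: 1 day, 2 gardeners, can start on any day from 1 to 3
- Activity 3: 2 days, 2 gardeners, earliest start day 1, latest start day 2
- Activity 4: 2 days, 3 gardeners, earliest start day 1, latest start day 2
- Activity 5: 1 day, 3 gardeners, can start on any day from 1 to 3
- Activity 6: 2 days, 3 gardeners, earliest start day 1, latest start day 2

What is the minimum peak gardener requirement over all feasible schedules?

Early-start (Activity 1@1, Activity 2@1, Activity 3@1, Activity 4@1, Activity 5@1, Activity 6@1) gives peak 18: d1:18  d2:13  d3:0.
Shift Activity 5→3, Activity 6→2.
Schedule Activity 1@1, Activity 2@1, Activity 3@1, Activity 4@1, Activity 5@3, Activity 6@2: d1:12  d2:13  d3:6 — peak 13.

13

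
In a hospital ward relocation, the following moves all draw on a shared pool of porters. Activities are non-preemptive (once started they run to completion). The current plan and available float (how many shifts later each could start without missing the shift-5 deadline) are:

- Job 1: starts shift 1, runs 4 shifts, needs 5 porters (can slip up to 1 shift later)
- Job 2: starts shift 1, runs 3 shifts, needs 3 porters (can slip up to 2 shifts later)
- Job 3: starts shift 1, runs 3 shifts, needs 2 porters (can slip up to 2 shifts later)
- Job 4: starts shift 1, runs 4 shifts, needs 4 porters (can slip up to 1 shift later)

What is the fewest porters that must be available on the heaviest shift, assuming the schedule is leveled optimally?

14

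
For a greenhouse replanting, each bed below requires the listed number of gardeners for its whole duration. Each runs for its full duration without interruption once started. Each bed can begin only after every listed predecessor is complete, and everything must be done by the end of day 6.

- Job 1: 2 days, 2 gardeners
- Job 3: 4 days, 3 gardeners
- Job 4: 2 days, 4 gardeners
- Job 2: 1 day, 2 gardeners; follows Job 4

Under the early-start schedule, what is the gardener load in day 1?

At early start, day 1 has: Job 1, Job 3, Job 4.
Demand: 2 + 3 + 4 = 9.

9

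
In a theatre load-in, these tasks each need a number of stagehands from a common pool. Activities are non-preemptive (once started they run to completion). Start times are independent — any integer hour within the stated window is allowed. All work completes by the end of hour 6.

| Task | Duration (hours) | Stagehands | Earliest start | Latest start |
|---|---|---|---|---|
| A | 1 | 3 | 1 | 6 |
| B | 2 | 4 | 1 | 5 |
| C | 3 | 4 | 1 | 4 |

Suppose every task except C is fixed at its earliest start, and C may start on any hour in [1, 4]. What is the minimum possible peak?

7

C@1: h1:11  h2:8  h3:4  h4:0  h5:0  h6:0 → peak 11
C@2: h1:7  h2:8  h3:4  h4:4  h5:0  h6:0 → peak 8
C@3: h1:7  h2:4  h3:4  h4:4  h5:4  h6:0 → peak 7
C@4: h1:7  h2:4  h3:0  h4:4  h5:4  h6:4 → peak 7
Best is C@3, peak 7.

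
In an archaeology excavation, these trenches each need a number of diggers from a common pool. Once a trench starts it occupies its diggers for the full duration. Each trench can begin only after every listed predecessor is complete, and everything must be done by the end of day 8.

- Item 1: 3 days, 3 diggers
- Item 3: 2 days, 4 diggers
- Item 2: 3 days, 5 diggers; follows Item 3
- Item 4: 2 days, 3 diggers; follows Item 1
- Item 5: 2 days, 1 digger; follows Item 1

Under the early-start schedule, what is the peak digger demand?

Early-start schedule: Item 1@1, Item 3@1, Item 2@3, Item 4@4, Item 5@4.
Load per day: day 1: 7, day 2: 7, day 3: 8, day 4: 9, day 5: 9, day 6: 0, day 7: 0, day 8: 0.
Peak is 9.

9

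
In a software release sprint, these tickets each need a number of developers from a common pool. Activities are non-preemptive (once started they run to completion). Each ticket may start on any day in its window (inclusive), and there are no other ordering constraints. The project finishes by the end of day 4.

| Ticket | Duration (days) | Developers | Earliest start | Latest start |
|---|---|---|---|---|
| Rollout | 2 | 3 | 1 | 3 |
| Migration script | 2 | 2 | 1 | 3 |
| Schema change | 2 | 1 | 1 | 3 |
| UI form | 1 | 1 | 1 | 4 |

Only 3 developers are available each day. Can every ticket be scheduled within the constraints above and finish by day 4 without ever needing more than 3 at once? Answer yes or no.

Total developer-days = 13; over 4 days the average is 13/4 > 3, so some day must exceed 3.

no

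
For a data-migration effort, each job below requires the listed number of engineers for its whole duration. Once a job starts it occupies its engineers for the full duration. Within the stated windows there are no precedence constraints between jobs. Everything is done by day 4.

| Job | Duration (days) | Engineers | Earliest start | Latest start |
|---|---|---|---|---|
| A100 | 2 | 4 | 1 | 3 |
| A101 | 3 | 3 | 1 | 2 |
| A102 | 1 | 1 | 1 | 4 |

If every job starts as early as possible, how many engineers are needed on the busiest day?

8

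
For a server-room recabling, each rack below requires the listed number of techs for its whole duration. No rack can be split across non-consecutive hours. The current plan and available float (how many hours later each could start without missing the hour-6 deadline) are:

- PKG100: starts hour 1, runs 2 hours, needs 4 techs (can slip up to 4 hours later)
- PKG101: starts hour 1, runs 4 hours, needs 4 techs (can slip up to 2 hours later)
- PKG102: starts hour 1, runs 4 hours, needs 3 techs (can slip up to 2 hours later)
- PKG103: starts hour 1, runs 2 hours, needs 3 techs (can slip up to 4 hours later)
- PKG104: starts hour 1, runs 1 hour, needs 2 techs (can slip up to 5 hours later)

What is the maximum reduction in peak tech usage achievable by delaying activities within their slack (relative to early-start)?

Early-start peak: h1:16  h2:14  h3:7  h4:7  h5:0  h6:0 ⇒ 16.
Leveled (PKG100@1, PKG101@1, PKG102@3, PKG103@5, PKG104@5): h1:8  h2:8  h3:7  h4:7  h5:8  h6:6 ⇒ 8.
Reduction 16 − 8 = 8.

8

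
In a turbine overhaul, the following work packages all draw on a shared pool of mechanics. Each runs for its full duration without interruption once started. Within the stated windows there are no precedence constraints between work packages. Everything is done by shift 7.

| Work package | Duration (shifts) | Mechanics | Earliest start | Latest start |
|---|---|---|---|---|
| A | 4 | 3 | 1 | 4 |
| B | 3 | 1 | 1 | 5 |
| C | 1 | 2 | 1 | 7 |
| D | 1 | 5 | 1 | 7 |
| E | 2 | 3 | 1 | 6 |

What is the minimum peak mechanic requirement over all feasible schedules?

Early-start (A@1, B@1, C@1, D@1, E@1) gives peak 14: s1:14  s2:7  s3:4  s4:3  s5:0  s6:0  s7:0.
Shift C→4, D→5, E→6.
Schedule A@1, B@1, C@4, D@5, E@6: s1:4  s2:4  s3:4  s4:5  s5:5  s6:3  s7:3 — peak 5.

5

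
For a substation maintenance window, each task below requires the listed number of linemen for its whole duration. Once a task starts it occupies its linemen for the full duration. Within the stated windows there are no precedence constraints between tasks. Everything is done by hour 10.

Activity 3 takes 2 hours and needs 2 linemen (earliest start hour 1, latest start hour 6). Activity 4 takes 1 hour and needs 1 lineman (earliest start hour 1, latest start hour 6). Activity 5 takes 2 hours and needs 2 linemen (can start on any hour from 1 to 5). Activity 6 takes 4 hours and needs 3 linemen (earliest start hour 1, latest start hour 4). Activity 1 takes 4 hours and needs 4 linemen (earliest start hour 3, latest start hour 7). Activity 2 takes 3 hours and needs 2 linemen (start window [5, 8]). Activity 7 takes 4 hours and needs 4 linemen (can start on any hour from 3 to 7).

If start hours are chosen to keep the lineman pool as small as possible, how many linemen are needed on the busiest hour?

7

Early-start (Activity 3@1, Activity 4@1, Activity 5@1, Activity 6@1, Activity 1@3, Activity 2@5, Activity 7@3) gives peak 11: h1:8  h2:7  h3:11  h4:11  h5:10  h6:10  h7:2  h8:0  h9:0  h10:0.
Shift Activity 6→2, Activity 2→6, Activity 7→7.
Schedule Activity 3@1, Activity 4@1, Activity 5@1, Activity 6@2, Activity 1@3, Activity 2@6, Activity 7@7: h1:5  h2:7  h3:7  h4:7  h5:7  h6:6  h7:6  h8:6  h9:4  h10:4 — peak 7.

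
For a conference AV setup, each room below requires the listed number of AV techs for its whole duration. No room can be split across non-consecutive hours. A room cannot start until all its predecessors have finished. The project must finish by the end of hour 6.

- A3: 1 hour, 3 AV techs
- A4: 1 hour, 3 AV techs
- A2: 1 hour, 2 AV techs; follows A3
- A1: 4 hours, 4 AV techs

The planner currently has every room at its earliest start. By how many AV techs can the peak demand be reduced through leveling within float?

5

Early-start peak: h1:10  h2:6  h3:4  h4:4  h5:0  h6:0 ⇒ 10.
Leveled (A3@1, A4@2, A2@2, A1@3): h1:3  h2:5  h3:4  h4:4  h5:4  h6:4 ⇒ 5.
Reduction 10 − 5 = 5.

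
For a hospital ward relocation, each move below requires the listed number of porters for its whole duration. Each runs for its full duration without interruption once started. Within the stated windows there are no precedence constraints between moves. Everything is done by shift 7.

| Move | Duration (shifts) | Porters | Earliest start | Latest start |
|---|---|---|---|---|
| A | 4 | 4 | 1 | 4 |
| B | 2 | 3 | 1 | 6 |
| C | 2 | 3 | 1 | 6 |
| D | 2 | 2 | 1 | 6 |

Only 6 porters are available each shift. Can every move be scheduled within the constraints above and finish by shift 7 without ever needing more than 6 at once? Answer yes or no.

yes

Schedule A@1, B@5, C@5, D@1: s1:6  s2:6  s3:4  s4:4  s5:6  s6:6  s7:0 — peak 6 ≤ 6.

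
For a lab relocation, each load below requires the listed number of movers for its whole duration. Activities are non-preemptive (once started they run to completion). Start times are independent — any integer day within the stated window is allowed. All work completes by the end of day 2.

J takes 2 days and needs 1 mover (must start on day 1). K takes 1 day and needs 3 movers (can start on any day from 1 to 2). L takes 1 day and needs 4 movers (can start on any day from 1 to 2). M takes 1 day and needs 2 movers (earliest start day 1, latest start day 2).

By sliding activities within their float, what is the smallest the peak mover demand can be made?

6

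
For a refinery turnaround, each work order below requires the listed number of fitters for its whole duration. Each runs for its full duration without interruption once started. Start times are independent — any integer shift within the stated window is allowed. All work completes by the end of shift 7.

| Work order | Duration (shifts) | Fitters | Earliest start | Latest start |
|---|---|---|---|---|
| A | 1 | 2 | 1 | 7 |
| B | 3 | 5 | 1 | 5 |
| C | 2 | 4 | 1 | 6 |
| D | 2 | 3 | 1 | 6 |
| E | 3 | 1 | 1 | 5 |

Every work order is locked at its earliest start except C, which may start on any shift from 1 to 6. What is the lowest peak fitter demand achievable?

11

C@1: s1:15  s2:13  s3:6  s4:0  s5:0  s6:0  s7:0 → peak 15
C@2: s1:11  s2:13  s3:10  s4:0  s5:0  s6:0  s7:0 → peak 13
C@3: s1:11  s2:9  s3:10  s4:4  s5:0  s6:0  s7:0 → peak 11
C@4: s1:11  s2:9  s3:6  s4:4  s5:4  s6:0  s7:0 → peak 11
C@5: s1:11  s2:9  s3:6  s4:0  s5:4  s6:4  s7:0 → peak 11
C@6: s1:11  s2:9  s3:6  s4:0  s5:0  s6:4  s7:4 → peak 11
Best is C@3, peak 11.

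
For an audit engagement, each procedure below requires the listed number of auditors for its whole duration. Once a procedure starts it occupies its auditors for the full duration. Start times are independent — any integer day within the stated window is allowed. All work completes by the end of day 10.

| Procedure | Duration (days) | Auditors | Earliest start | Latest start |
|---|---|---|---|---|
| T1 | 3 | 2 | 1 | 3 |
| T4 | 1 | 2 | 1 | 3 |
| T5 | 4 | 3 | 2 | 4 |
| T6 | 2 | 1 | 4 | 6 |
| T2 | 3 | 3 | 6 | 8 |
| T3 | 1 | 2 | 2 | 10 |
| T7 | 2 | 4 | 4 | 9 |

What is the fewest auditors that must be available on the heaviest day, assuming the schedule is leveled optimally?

Early-start (T1@1, T4@1, T5@2, T6@4, T2@6, T3@2, T7@4) gives peak 8: d1:4  d2:7  d3:5  d4:8  d5:8  d6:3  d7:3  d8:3  d9:0  d10:0.
Shift T3→6, T7→9.
Schedule T1@1, T4@1, T5@2, T6@4, T2@6, T3@6, T7@9: d1:4  d2:5  d3:5  d4:4  d5:4  d6:5  d7:3  d8:3  d9:4  d10:4 — peak 5.
Total auditor-days = 41 over 10 days ⇒ peak ≥ ⌈41/10⌉ = 5, so 5 is optimal.

5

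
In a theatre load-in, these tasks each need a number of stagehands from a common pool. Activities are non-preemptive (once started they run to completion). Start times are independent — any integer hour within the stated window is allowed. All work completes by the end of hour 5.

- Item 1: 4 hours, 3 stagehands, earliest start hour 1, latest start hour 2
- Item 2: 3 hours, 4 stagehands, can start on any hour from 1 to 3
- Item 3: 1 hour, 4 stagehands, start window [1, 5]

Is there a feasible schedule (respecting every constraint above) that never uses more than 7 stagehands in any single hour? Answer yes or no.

Schedule Item 1@1, Item 2@1, Item 3@4: h1:7  h2:7  h3:7  h4:7  h5:0 — peak 7 ≤ 7.

yes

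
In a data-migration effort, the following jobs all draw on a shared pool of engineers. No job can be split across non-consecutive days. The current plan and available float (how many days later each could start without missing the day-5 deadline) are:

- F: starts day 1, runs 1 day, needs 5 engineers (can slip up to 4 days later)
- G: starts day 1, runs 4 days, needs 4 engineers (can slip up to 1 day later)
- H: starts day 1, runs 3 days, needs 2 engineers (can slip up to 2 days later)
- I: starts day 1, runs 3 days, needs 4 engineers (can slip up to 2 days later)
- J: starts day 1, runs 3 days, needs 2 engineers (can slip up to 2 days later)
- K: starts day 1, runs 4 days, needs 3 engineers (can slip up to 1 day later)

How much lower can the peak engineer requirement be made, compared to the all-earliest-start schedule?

5

Early-start peak: d1:20  d2:15  d3:15  d4:7  d5:0 ⇒ 20.
Leveled (F@1, G@1, H@1, I@1, J@2, K@2): d1:15  d2:15  d3:15  d4:9  d5:3 ⇒ 15.
Reduction 20 − 15 = 5.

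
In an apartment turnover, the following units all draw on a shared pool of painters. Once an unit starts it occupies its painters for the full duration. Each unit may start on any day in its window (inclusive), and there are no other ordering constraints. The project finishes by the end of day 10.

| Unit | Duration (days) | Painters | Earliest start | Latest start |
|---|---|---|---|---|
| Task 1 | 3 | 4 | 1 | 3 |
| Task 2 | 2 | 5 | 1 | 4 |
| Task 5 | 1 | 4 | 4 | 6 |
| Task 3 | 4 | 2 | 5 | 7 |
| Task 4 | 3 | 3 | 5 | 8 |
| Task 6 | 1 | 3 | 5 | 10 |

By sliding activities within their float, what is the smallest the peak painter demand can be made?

5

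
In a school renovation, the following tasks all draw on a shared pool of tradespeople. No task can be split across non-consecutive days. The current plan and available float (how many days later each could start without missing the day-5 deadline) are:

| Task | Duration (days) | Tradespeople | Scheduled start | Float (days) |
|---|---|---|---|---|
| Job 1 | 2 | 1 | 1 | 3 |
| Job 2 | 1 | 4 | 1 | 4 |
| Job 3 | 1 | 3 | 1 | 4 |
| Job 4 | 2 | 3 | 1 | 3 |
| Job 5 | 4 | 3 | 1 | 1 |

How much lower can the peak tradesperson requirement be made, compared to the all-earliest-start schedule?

8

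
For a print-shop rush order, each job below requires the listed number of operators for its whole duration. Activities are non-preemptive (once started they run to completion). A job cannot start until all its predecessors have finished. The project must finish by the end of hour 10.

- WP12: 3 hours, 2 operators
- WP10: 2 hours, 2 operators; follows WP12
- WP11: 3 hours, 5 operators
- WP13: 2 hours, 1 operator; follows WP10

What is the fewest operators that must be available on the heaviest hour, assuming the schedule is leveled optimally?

5

Early-start (WP12@1, WP10@4, WP11@1, WP13@6) gives peak 7: h1:7  h2:7  h3:7  h4:2  h5:2  h6:1  h7:1  h8:0  h9:0  h10:0.
Shift WP11→6, WP13→9.
Schedule WP12@1, WP10@4, WP11@6, WP13@9: h1:2  h2:2  h3:2  h4:2  h5:2  h6:5  h7:5  h8:5  h9:1  h10:1 — peak 5.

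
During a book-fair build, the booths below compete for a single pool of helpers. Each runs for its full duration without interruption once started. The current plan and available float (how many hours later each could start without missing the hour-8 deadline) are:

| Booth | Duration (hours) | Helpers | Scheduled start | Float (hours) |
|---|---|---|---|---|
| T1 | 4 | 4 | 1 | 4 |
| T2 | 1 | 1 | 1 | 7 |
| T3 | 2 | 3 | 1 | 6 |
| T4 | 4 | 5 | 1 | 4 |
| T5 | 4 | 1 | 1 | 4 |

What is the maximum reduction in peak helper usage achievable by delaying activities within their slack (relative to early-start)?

7

Early-start peak: h1:14  h2:13  h3:10  h4:10  h5:0  h6:0  h7:0  h8:0 ⇒ 14.
Leveled (T1@1, T2@1, T3@2, T4@5, T5@4): h1:5  h2:7  h3:7  h4:5  h5:6  h6:6  h7:6  h8:5 ⇒ 7.
Reduction 14 − 7 = 7.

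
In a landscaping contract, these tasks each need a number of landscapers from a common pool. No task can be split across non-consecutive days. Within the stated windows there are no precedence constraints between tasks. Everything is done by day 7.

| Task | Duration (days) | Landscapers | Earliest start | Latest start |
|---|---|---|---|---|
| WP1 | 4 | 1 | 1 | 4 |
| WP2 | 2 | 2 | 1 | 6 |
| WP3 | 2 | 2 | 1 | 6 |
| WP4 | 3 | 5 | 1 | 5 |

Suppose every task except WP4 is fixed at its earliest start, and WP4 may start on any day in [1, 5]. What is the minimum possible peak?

5

WP4@1: d1:10  d2:10  d3:6  d4:1  d5:0  d6:0  d7:0 → peak 10
WP4@2: d1:5  d2:10  d3:6  d4:6  d5:0  d6:0  d7:0 → peak 10
WP4@3: d1:5  d2:5  d3:6  d4:6  d5:5  d6:0  d7:0 → peak 6
WP4@4: d1:5  d2:5  d3:1  d4:6  d5:5  d6:5  d7:0 → peak 6
WP4@5: d1:5  d2:5  d3:1  d4:1  d5:5  d6:5  d7:5 → peak 5
Best is WP4@5, peak 5.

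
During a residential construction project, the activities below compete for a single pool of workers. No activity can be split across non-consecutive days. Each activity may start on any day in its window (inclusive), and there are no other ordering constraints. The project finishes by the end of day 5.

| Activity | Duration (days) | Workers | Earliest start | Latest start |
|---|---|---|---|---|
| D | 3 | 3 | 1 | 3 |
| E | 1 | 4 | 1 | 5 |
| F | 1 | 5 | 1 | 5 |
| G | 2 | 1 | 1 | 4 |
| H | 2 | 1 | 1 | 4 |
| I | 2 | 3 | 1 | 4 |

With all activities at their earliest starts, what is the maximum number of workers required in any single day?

Early-start schedule: D@1, E@1, F@1, G@1, H@1, I@1.
Load per day: day 1: 17, day 2: 8, day 3: 3, day 4: 0, day 5: 0.
Peak is 17.

17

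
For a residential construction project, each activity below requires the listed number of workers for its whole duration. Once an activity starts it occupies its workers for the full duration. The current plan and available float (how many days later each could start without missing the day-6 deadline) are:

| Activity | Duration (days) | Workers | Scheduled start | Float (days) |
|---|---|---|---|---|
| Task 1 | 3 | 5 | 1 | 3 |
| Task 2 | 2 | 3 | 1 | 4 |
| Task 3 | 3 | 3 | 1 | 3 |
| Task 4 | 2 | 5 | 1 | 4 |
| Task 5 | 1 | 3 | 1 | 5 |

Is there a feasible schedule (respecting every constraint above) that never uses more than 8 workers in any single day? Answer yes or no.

yes

Schedule Task 1@1, Task 2@1, Task 3@3, Task 4@4, Task 5@6: d1:8  d2:8  d3:8  d4:8  d5:8  d6:3 — peak 8 ≤ 8.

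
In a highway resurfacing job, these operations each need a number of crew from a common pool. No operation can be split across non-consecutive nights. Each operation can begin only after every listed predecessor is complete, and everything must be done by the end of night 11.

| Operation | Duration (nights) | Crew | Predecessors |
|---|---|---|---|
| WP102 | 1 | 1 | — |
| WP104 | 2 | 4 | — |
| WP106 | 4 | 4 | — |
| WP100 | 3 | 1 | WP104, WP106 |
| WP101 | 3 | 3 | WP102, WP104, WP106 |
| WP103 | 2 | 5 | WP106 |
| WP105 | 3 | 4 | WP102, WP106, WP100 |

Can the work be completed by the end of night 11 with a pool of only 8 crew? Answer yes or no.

yes

Schedule WP102@1, WP104@1, WP106@2, WP100@6, WP101@8, WP103@6, WP105@9: n1:5  n2:8  n3:4  n4:4  n5:4  n6:6  n7:6  n8:4  n9:7  n10:7  n11:4 — peak 8 ≤ 8.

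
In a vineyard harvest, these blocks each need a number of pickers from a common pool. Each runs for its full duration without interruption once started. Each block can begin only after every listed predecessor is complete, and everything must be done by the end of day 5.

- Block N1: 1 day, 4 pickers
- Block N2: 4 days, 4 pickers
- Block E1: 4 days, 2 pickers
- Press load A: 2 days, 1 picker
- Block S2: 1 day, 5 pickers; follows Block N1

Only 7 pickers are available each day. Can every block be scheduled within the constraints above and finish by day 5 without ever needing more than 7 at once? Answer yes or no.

no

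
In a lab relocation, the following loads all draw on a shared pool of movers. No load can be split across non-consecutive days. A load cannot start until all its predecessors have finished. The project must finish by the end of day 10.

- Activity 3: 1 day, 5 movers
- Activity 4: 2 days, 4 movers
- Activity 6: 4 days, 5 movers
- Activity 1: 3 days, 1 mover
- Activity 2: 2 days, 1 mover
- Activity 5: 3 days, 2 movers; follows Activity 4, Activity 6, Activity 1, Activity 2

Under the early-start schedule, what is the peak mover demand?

Early-start schedule: Activity 3@1, Activity 4@1, Activity 6@1, Activity 1@1, Activity 2@1, Activity 5@5.
Load per day: day 1: 16, day 2: 11, day 3: 6, day 4: 5, day 5: 2, day 6: 2, day 7: 2, day 8: 0, day 9: 0, day 10: 0.
Peak is 16.

16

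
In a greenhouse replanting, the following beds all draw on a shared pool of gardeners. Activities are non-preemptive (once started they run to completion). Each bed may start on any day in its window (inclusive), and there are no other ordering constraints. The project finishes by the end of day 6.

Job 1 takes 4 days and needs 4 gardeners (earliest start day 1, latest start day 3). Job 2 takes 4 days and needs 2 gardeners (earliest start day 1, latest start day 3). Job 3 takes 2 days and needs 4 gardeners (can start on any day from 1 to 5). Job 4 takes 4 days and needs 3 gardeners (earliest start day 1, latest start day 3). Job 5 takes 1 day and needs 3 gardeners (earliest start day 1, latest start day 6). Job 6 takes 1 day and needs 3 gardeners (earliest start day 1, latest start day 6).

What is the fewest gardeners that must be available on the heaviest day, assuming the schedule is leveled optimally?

9

Early-start (Job 1@1, Job 2@1, Job 3@1, Job 4@1, Job 5@1, Job 6@1) gives peak 19: d1:19  d2:13  d3:9  d4:9  d5:0  d6:0.
Shift Job 3→5, Job 5→5, Job 6→6.
Schedule Job 1@1, Job 2@1, Job 3@5, Job 4@1, Job 5@5, Job 6@6: d1:9  d2:9  d3:9  d4:9  d5:7  d6:7 — peak 9.
Total gardener-days = 50 over 6 days ⇒ peak ≥ ⌈50/6⌉ = 9, so 9 is optimal.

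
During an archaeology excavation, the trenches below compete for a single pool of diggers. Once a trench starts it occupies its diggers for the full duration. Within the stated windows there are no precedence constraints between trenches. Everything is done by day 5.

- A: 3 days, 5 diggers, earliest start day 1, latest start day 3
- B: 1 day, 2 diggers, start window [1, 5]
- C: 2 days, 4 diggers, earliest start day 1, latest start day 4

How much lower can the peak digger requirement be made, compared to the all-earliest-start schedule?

5

Early-start peak: d1:11  d2:9  d3:5  d4:0  d5:0 ⇒ 11.
Leveled (A@1, B@4, C@4): d1:5  d2:5  d3:5  d4:6  d5:4 ⇒ 6.
Reduction 11 − 6 = 5.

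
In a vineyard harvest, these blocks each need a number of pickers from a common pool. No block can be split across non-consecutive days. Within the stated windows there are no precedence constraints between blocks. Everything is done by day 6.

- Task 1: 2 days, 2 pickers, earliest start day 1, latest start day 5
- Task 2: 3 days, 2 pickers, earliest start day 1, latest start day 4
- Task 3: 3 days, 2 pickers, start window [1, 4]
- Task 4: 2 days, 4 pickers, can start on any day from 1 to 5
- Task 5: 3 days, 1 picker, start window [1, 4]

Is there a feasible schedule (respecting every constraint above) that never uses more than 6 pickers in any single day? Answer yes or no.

yes

Schedule Task 1@1, Task 2@1, Task 3@1, Task 4@4, Task 5@3: d1:6  d2:6  d3:5  d4:5  d5:5  d6:0 — peak 6 ≤ 6.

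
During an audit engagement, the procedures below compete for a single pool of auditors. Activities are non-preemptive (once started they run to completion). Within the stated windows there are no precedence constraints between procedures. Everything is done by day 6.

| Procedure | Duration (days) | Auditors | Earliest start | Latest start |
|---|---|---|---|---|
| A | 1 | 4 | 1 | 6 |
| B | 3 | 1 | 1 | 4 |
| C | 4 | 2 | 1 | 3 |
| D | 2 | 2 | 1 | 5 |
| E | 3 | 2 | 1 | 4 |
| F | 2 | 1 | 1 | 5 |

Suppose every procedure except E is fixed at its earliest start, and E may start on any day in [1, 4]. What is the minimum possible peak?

10

E@1: d1:12  d2:8  d3:5  d4:2  d5:0  d6:0 → peak 12
E@2: d1:10  d2:8  d3:5  d4:4  d5:0  d6:0 → peak 10
E@3: d1:10  d2:6  d3:5  d4:4  d5:2  d6:0 → peak 10
E@4: d1:10  d2:6  d3:3  d4:4  d5:2  d6:2 → peak 10
Best is E@2, peak 10.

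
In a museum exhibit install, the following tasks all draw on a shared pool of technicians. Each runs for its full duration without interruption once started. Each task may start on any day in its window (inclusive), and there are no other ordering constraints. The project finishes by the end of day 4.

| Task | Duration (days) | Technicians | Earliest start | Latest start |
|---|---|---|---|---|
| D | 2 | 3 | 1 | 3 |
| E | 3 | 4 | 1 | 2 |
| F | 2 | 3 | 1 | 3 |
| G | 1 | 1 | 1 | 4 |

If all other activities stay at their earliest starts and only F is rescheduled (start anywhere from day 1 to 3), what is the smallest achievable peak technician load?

8

F@1: d1:11  d2:10  d3:4  d4:0 → peak 11
F@2: d1:8  d2:10  d3:7  d4:0 → peak 10
F@3: d1:8  d2:7  d3:7  d4:3 → peak 8
Best is F@3, peak 8.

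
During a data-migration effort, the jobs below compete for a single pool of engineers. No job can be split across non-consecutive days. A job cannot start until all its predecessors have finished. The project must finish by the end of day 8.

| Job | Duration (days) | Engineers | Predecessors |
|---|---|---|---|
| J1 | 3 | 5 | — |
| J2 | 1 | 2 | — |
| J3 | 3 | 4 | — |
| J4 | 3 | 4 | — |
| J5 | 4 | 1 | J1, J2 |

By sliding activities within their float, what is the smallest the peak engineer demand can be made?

9

Early-start (J1@1, J2@1, J3@1, J4@1, J5@4) gives peak 15: d1:15  d2:13  d3:13  d4:1  d5:1  d6:1  d7:1  d8:0.
Shift J3→2, J4→4.
Schedule J1@1, J2@1, J3@2, J4@4, J5@4: d1:7  d2:9  d3:9  d4:9  d5:5  d6:5  d7:1  d8:0 — peak 9.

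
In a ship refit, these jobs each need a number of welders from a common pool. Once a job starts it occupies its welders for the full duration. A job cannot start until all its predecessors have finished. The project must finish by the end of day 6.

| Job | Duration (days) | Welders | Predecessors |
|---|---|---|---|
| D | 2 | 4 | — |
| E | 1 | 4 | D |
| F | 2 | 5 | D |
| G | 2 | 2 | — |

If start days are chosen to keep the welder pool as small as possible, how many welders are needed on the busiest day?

6

Early-start (D@1, E@3, F@3, G@1) gives peak 9: d1:6  d2:6  d3:9  d4:5  d5:0  d6:0.
Shift F→4.
Schedule D@1, E@3, F@4, G@1: d1:6  d2:6  d3:4  d4:5  d5:5  d6:0 — peak 6.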